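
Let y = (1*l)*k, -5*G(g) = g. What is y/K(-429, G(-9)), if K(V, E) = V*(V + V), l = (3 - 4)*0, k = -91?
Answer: 0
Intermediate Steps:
G(g) = -g/5
l = 0 (l = -1*0 = 0)
K(V, E) = 2*V² (K(V, E) = V*(2*V) = 2*V²)
y = 0 (y = (1*0)*(-91) = 0*(-91) = 0)
y/K(-429, G(-9)) = 0/((2*(-429)²)) = 0/((2*184041)) = 0/368082 = 0*(1/368082) = 0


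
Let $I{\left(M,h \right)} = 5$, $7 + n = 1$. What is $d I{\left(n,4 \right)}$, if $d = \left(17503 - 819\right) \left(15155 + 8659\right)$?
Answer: $1986563880$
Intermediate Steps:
$n = -6$ ($n = -7 + 1 = -6$)
$d = 397312776$ ($d = 16684 \cdot 23814 = 397312776$)
$d I{\left(n,4 \right)} = 397312776 \cdot 5 = 1986563880$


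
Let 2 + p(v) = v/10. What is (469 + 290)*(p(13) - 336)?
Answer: -2555553/10 ≈ -2.5556e+5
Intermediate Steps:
p(v) = -2 + v/10
(469 + 290)*(p(13) - 336) = (469 + 290)*((-2 + (⅒)*13) - 336) = 759*((-2 + 13/10) - 336) = 759*(-7/10 - 336) = 759*(-3367/10) = -2555553/10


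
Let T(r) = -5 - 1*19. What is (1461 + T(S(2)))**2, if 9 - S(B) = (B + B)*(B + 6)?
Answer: 2064969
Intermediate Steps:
S(B) = 9 - 2*B*(6 + B) (S(B) = 9 - (B + B)*(B + 6) = 9 - 2*B*(6 + B))
T(r) = -24 (T(r) = -5 - 19 = -24)
(1461 + T(S(2)))**2 = (1461 - 24)**2 = 1437**2 = 2064969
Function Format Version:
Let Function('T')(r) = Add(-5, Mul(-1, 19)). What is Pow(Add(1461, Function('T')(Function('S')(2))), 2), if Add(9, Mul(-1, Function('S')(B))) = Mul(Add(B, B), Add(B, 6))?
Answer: 2064969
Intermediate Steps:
Function('S')(B) = Add(9, Mul(-2, B, Add(6, B))) (Function('S')(B) = Add(9, Mul(-1, Mul(Add(B, B), Add(B, 6)))) = Add(9, Mul(-1, Mul(Mul(2, B), Add(6, B)))) = Add(9, Mul(-1, Mul(2, B, Add(6, B)))) = Add(9, Mul(-2, B, Add(6, B))))
Function('T')(r) = -24 (Function('T')(r) = Add(-5, -19) = -24)
Pow(Add(1461, Function('T')(Function('S')(2))), 2) = Pow(Add(1461, -24), 2) = Pow(1437, 2) = 2064969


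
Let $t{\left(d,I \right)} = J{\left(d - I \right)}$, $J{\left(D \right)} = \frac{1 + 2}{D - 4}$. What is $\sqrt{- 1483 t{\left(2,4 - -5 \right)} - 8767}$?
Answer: $\frac{2 i \sqrt{252967}}{11} \approx 91.447 i$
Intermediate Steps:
$J{\left(D \right)} = \frac{3}{-4 + D}$
$t{\left(d,I \right)} = \frac{3}{-4 + d - I}$ ($t{\left(d,I \right)} = \frac{3}{-4 - \left(I - d\right)} = \frac{3}{-4 + d - I}$)
$\sqrt{- 1483 t{\left(2,4 - -5 \right)} - 8767} = \sqrt{- 1483 \frac{3}{-4 + 2 - \left(4 - -5\right)} - 8767} = \sqrt{- 1483 \frac{3}{-4 + 2 - \left(4 + 5\right)} - 8767} = \sqrt{- 1483 \frac{3}{-4 + 2 - 9} - 8767} = \sqrt{- 1483 \frac{3}{-11} - 8767} = \sqrt{- 1483 \cdot 3 \left(- \frac{1}{11}\right) - 8767} = \sqrt{\left(-1483\right) \left(- \frac{3}{11}\right) - 8767} = \sqrt{\frac{4449}{11} - 8767} = \sqrt{- \frac{91988}{11}} = \frac{2 i \sqrt{252967}}{11}$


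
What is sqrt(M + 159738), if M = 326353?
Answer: sqrt(486091) ≈ 697.20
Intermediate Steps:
sqrt(M + 159738) = sqrt(326353 + 159738) = sqrt(486091)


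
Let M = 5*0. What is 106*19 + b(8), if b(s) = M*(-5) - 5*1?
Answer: 2009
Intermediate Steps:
M = 0
b(s) = -5 (b(s) = 0*(-5) - 5*1 = 0 - 5 = -5)
106*19 + b(8) = 106*19 - 5 = 2014 - 5 = 2009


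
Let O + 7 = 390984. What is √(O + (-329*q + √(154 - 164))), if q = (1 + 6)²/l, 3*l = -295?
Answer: √(34039040510 + 87025*I*√10)/295 ≈ 625.41 + 0.0025282*I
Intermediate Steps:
O = 390977 (O = -7 + 390984 = 390977)
l = -295/3 (l = (⅓)*(-295) = -295/3 ≈ -98.333)
q = -147/295 (q = (1 + 6)²/(-295/3) = 7²*(-3/295) = 49*(-3/295) = -147/295 ≈ -0.49831)
√(O + (-329*q + √(154 - 164))) = √(390977 + (-329*(-147/295) + √(154 - 164))) = √(390977 + (48363/295 + √(-10))) = √(390977 + (48363/295 + I*√10)) = √(115386578/295 + I*√10)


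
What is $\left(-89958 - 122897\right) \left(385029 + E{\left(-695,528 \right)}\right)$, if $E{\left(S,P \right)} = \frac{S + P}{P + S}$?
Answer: $-81955560650$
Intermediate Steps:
$E{\left(S,P \right)} = 1$ ($E{\left(S,P \right)} = \frac{P + S}{P + S} = 1$)
$\left(-89958 - 122897\right) \left(385029 + E{\left(-695,528 \right)}\right) = \left(-89958 - 122897\right) \left(385029 + 1\right) = \left(-212855\right) 385030 = -81955560650$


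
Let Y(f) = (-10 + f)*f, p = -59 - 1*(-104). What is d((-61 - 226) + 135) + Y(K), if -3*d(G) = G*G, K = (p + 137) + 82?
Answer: 178064/3 ≈ 59355.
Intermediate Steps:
p = 45 (p = -59 + 104 = 45)
K = 264 (K = (45 + 137) + 82 = 182 + 82 = 264)
Y(f) = f*(-10 + f)
d(G) = -G²/3 (d(G) = -G*G/3 = -G²/3)
d((-61 - 226) + 135) + Y(K) = -((-61 - 226) + 135)²/3 + 264*(-10 + 264) = -(-287 + 135)²/3 + 264*254 = -⅓*(-152)² + 67056 = -⅓*23104 + 67056 = -23104/3 + 67056 = 178064/3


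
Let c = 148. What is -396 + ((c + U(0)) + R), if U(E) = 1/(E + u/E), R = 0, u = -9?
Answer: -248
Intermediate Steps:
U(E) = 1/(E - 9/E)
-396 + ((c + U(0)) + R) = -396 + ((148 + 0/(-9 + 0²)) + 0) = -396 + ((148 + 0/(-9 + 0)) + 0) = -396 + ((148 + 0/(-9)) + 0) = -396 + ((148 + 0*(-⅑)) + 0) = -396 + ((148 + 0) + 0) = -396 + (148 + 0) = -396 + 148 = -248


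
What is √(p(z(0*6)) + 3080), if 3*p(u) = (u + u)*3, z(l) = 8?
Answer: 6*√86 ≈ 55.642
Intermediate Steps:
p(u) = 2*u (p(u) = ((u + u)*3)/3 = ((2*u)*3)/3 = (6*u)/3 = 2*u)
√(p(z(0*6)) + 3080) = √(2*8 + 3080) = √(16 + 3080) = √3096 = 6*√86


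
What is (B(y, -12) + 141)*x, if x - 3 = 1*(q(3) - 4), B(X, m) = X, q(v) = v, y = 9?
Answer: 300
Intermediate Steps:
x = 2 (x = 3 + 1*(3 - 4) = 3 + 1*(-1) = 3 - 1 = 2)
(B(y, -12) + 141)*x = (9 + 141)*2 = 150*2 = 300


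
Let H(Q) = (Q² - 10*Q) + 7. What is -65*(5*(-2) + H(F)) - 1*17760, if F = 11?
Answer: -18280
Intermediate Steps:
H(Q) = 7 + Q² - 10*Q
-65*(5*(-2) + H(F)) - 1*17760 = -65*(5*(-2) + (7 + 11² - 10*11)) - 1*17760 = -65*(-10 + (7 + 121 - 110)) - 17760 = -65*(-10 + 18) - 17760 = -65*8 - 17760 = -520 - 17760 = -18280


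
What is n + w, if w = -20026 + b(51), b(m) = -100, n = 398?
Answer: -19728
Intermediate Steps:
w = -20126 (w = -20026 - 100 = -20126)
n + w = 398 - 20126 = -19728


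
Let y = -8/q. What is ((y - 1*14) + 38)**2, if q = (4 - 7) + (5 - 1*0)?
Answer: 400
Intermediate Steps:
q = 2 (q = -3 + (5 + 0) = -3 + 5 = 2)
y = -4 (y = -8/2 = -8*1/2 = -4)
((y - 1*14) + 38)**2 = ((-4 - 1*14) + 38)**2 = ((-4 - 14) + 38)**2 = (-18 + 38)**2 = 20**2 = 400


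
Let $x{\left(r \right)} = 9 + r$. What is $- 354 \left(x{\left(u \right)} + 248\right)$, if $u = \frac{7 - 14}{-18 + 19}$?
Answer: $-88500$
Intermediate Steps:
$u = -7$ ($u = - \frac{7}{1} = \left(-7\right) 1 = -7$)
$- 354 \left(x{\left(u \right)} + 248\right) = - 354 \left(\left(9 - 7\right) + 248\right) = - 354 \left(2 + 248\right) = \left(-354\right) 250 = -88500$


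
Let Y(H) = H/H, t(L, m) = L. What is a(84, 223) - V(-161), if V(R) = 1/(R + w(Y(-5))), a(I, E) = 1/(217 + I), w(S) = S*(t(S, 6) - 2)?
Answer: 463/48762 ≈ 0.0094951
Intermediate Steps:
Y(H) = 1
w(S) = S*(-2 + S) (w(S) = S*(S - 2) = S*(-2 + S))
V(R) = 1/(-1 + R) (V(R) = 1/(R + 1*(-2 + 1)) = 1/(R + 1*(-1)) = 1/(R - 1) = 1/(-1 + R))
a(84, 223) - V(-161) = 1/(217 + 84) - 1/(-1 - 161) = 1/301 - 1/(-162) = 1/301 - 1*(-1/162) = 1/301 + 1/162 = 463/48762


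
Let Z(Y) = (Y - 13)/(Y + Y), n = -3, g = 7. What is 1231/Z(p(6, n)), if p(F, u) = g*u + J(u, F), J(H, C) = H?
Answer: 59088/37 ≈ 1597.0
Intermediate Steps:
p(F, u) = 8*u (p(F, u) = 7*u + u = 8*u)
Z(Y) = (-13 + Y)/(2*Y) (Z(Y) = (-13 + Y)/((2*Y)) = (-13 + Y)*(1/(2*Y)) = (-13 + Y)/(2*Y))
1231/Z(p(6, n)) = 1231/(((-13 + 8*(-3))/(2*((8*(-3)))))) = 1231/(((½)*(-13 - 24)/(-24))) = 1231/(((½)*(-1/24)*(-37))) = 1231/(37/48) = 1231*(48/37) = 59088/37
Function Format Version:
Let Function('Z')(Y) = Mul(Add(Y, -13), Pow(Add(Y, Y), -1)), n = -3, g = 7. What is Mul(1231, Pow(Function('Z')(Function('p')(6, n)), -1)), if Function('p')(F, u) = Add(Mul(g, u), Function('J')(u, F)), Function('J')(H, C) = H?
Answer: Rational(59088, 37) ≈ 1597.0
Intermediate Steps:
Function('p')(F, u) = Mul(8, u) (Function('p')(F, u) = Add(Mul(7, u), u) = Mul(8, u))
Function('Z')(Y) = Mul(Rational(1, 2), Pow(Y, -1), Add(-13, Y)) (Function('Z')(Y) = Mul(Add(-13, Y), Pow(Mul(2, Y), -1)) = Mul(Add(-13, Y), Mul(Rational(1, 2), Pow(Y, -1))) = Mul(Rational(1, 2), Pow(Y, -1), Add(-13, Y)))
Mul(1231, Pow(Function('Z')(Function('p')(6, n)), -1)) = Mul(1231, Pow(Mul(Rational(1, 2), Pow(Mul(8, -3), -1), Add(-13, Mul(8, -3))), -1)) = Mul(1231, Pow(Mul(Rational(1, 2), Pow(-24, -1), Add(-13, -24)), -1)) = Mul(1231, Pow(Mul(Rational(1, 2), Rational(-1, 24), -37), -1)) = Mul(1231, Pow(Rational(37, 48), -1)) = Mul(1231, Rational(48, 37)) = Rational(59088, 37)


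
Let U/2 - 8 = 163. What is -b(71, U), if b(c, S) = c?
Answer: -71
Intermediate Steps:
U = 342 (U = 16 + 2*163 = 16 + 326 = 342)
-b(71, U) = -1*71 = -71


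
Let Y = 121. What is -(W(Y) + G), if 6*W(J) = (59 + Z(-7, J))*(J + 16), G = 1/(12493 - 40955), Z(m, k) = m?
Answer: -101381641/85386 ≈ -1187.3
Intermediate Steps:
G = -1/28462 (G = 1/(-28462) = -1/28462 ≈ -3.5135e-5)
W(J) = 416/3 + 26*J/3 (W(J) = ((59 - 7)*(J + 16))/6 = (52*(16 + J))/6 = (832 + 52*J)/6 = 416/3 + 26*J/3)
-(W(Y) + G) = -((416/3 + (26/3)*121) - 1/28462) = -((416/3 + 3146/3) - 1/28462) = -(3562/3 - 1/28462) = -1*101381641/85386 = -101381641/85386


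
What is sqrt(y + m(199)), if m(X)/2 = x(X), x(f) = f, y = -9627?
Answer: I*sqrt(9229) ≈ 96.068*I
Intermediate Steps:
m(X) = 2*X
sqrt(y + m(199)) = sqrt(-9627 + 2*199) = sqrt(-9627 + 398) = sqrt(-9229) = I*sqrt(9229)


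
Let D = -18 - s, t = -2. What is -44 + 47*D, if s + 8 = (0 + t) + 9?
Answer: -843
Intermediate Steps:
s = -1 (s = -8 + ((0 - 2) + 9) = -8 + (-2 + 9) = -8 + 7 = -1)
D = -17 (D = -18 - 1*(-1) = -18 + 1 = -17)
-44 + 47*D = -44 + 47*(-17) = -44 - 799 = -843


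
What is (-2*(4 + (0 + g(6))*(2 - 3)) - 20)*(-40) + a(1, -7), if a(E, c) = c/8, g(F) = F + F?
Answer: 1273/8 ≈ 159.13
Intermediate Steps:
g(F) = 2*F
a(E, c) = c/8 (a(E, c) = c*(⅛) = c/8)
(-2*(4 + (0 + g(6))*(2 - 3)) - 20)*(-40) + a(1, -7) = (-2*(4 + (0 + 2*6)*(2 - 3)) - 20)*(-40) + (⅛)*(-7) = (-2*(4 + (0 + 12)*(-1)) - 20)*(-40) - 7/8 = (-2*(4 + 12*(-1)) - 20)*(-40) - 7/8 = (-2*(4 - 12) - 20)*(-40) - 7/8 = (-2*(-8) - 20)*(-40) - 7/8 = (16 - 20)*(-40) - 7/8 = -4*(-40) - 7/8 = 160 - 7/8 = 1273/8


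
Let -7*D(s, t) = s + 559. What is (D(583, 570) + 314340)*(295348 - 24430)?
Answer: 595813160484/7 ≈ 8.5116e+10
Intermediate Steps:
D(s, t) = -559/7 - s/7 (D(s, t) = -(s + 559)/7 = -(559 + s)/7 = -559/7 - s/7)
(D(583, 570) + 314340)*(295348 - 24430) = ((-559/7 - ⅐*583) + 314340)*(295348 - 24430) = ((-559/7 - 583/7) + 314340)*270918 = (-1142/7 + 314340)*270918 = (2199238/7)*270918 = 595813160484/7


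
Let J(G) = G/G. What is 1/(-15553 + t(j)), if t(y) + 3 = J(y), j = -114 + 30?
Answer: -1/15555 ≈ -6.4288e-5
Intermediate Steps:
J(G) = 1
j = -84
t(y) = -2 (t(y) = -3 + 1 = -2)
1/(-15553 + t(j)) = 1/(-15553 - 2) = 1/(-15555) = -1/15555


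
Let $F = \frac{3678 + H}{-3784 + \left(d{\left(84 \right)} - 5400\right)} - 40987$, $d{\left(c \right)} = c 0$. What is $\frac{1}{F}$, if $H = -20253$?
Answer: $- \frac{9184}{376408033} \approx -2.4399 \cdot 10^{-5}$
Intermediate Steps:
$d{\left(c \right)} = 0$
$F = - \frac{376408033}{9184}$ ($F = \frac{3678 - 20253}{-3784 + \left(0 - 5400\right)} - 40987 = - \frac{16575}{-3784 + \left(0 - 5400\right)} - 40987 = - \frac{16575}{-3784 - 5400} - 40987 = - \frac{16575}{-9184} - 40987 = \left(-16575\right) \left(- \frac{1}{9184}\right) - 40987 = \frac{16575}{9184} - 40987 = - \frac{376408033}{9184} \approx -40985.0$)
$\frac{1}{F} = \frac{1}{- \frac{376408033}{9184}} = - \frac{9184}{376408033}$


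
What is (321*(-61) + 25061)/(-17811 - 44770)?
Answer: -5480/62581 ≈ -0.087566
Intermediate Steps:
(321*(-61) + 25061)/(-17811 - 44770) = (-19581 + 25061)/(-62581) = 5480*(-1/62581) = -5480/62581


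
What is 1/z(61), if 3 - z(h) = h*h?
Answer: -1/3718 ≈ -0.00026896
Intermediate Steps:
z(h) = 3 - h**2 (z(h) = 3 - h*h = 3 - h**2)
1/z(61) = 1/(3 - 1*61**2) = 1/(3 - 1*3721) = 1/(3 - 3721) = 1/(-3718) = -1/3718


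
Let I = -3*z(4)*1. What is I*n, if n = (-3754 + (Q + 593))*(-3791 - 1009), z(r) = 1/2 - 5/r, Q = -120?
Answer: 35434800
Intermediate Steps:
z(r) = 1/2 - 5/r (z(r) = 1*(1/2) - 5/r = 1/2 - 5/r)
I = 9/4 (I = -3*(-10 + 4)/(2*4)*1 = -3*(-6)/(2*4)*1 = -3*(-3/4)*1 = (9/4)*1 = 9/4 ≈ 2.2500)
n = 15748800 (n = (-3754 + (-120 + 593))*(-3791 - 1009) = (-3754 + 473)*(-4800) = -3281*(-4800) = 15748800)
I*n = (9/4)*15748800 = 35434800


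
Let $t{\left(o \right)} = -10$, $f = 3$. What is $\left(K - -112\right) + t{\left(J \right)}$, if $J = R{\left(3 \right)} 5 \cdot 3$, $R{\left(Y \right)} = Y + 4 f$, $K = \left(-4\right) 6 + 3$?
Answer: $81$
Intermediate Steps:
$K = -21$ ($K = -24 + 3 = -21$)
$R{\left(Y \right)} = 12 + Y$ ($R{\left(Y \right)} = Y + 4 \cdot 3 = Y + 12 = 12 + Y$)
$J = 225$ ($J = \left(12 + 3\right) 5 \cdot 3 = 15 \cdot 5 \cdot 3 = 75 \cdot 3 = 225$)
$\left(K - -112\right) + t{\left(J \right)} = \left(-21 - -112\right) - 10 = \left(-21 + 112\right) - 10 = 91 - 10 = 81$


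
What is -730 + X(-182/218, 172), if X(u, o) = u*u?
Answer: -8664849/11881 ≈ -729.30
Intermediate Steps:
X(u, o) = u²
-730 + X(-182/218, 172) = -730 + (-182/218)² = -730 + (-182*1/218)² = -730 + (-91/109)² = -730 + 8281/11881 = -8664849/11881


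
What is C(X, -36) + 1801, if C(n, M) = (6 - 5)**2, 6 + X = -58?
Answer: 1802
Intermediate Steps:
X = -64 (X = -6 - 58 = -64)
C(n, M) = 1 (C(n, M) = 1**2 = 1)
C(X, -36) + 1801 = 1 + 1801 = 1802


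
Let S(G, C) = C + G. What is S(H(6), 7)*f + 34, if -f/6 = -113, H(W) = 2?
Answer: 6136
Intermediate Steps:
f = 678 (f = -6*(-113) = 678)
S(H(6), 7)*f + 34 = (7 + 2)*678 + 34 = 9*678 + 34 = 6102 + 34 = 6136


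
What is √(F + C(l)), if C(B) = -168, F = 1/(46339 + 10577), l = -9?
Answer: I*√15117343347/9486 ≈ 12.961*I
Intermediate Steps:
F = 1/56916 ≈ 1.7570e-5
√(F + C(l)) = √(1/56916 - 168) = √(-9561887/56916) = I*√15117343347/9486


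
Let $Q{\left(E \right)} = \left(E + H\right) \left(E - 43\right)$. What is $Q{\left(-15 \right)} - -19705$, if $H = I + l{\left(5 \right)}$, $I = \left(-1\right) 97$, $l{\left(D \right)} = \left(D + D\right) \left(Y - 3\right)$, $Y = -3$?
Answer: $29681$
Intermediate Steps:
$l{\left(D \right)} = - 12 D$ ($l{\left(D \right)} = \left(D + D\right) \left(-3 - 3\right) = 2 D \left(-6\right) = - 12 D$)
$I = -97$
$H = -157$ ($H = -97 - 60 = -157$)
$Q{\left(E \right)} = \left(-157 + E\right) \left(-43 + E\right)$ ($Q{\left(E \right)} = \left(E - 157\right) \left(E - 43\right) = \left(-157 + E\right) \left(-43 + E\right)$)
$Q{\left(-15 \right)} - -19705 = \left(6751 + \left(-15\right)^{2} - -3000\right) - -19705 = \left(6751 + 225 + 3000\right) + 19705 = 9976 + 19705 = 29681$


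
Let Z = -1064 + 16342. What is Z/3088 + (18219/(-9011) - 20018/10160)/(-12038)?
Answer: 526219179748237/106352658383920 ≈ 4.9479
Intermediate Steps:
Z = 15278
Z/3088 + (18219/(-9011) - 20018/10160)/(-12038) = 15278/3088 + (18219/(-9011) - 20018/10160)/(-12038) = 15278*(1/3088) + (18219*(-1/9011) - 20018*1/10160)*(-1/12038) = 7639/1544 + (-18219/9011 - 10009/5080)*(-1/12038) = 7639/1544 - 182743619/45775880*(-1/12038) = 7639/1544 + 182743619/551050043440 = 526219179748237/106352658383920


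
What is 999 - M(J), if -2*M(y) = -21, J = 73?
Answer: 1977/2 ≈ 988.50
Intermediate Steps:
M(y) = 21/2 (M(y) = -½*(-21) = 21/2)
999 - M(J) = 999 - 1*21/2 = 999 - 21/2 = 1977/2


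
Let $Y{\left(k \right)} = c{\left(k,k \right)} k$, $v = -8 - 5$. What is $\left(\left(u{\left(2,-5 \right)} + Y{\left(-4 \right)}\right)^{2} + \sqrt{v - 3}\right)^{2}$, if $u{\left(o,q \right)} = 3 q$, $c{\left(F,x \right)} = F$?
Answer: $-15 + 8 i \approx -15.0 + 8.0 i$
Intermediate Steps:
$v = -13$ ($v = -8 - 5 = -13$)
$Y{\left(k \right)} = k^{2}$ ($Y{\left(k \right)} = k k = k^{2}$)
$\left(\left(u{\left(2,-5 \right)} + Y{\left(-4 \right)}\right)^{2} + \sqrt{v - 3}\right)^{2} = \left(\left(3 \left(-5\right) + \left(-4\right)^{2}\right)^{2} + \sqrt{-13 - 3}\right)^{2} = \left(\left(-15 + 16\right)^{2} + \sqrt{-16}\right)^{2} = \left(1^{2} + 4 i\right)^{2} = \left(1 + 4 i\right)^{2}$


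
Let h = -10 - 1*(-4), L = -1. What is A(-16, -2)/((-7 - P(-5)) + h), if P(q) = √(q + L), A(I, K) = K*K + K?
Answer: -26/175 + 2*I*√6/175 ≈ -0.14857 + 0.027994*I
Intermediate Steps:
A(I, K) = K + K² (A(I, K) = K² + K = K + K²)
P(q) = √(-1 + q) (P(q) = √(q - 1) = √(-1 + q))
h = -6 (h = -10 + 4 = -6)
A(-16, -2)/((-7 - P(-5)) + h) = (-2*(1 - 2))/((-7 - √(-1 - 5)) - 6) = (-2*(-1))/((-7 - √(-6)) - 6) = 2/((-7 - I*√6) - 6) = 2/(-13 - I*√6)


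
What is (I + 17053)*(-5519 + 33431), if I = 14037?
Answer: 867784080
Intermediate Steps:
(I + 17053)*(-5519 + 33431) = (14037 + 17053)*(-5519 + 33431) = 31090*27912 = 867784080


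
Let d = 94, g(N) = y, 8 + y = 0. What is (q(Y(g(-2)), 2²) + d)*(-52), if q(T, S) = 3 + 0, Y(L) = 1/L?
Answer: -5044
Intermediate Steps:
y = -8 (y = -8 + 0 = -8)
g(N) = -8
q(T, S) = 3
(q(Y(g(-2)), 2²) + d)*(-52) = (3 + 94)*(-52) = 97*(-52) = -5044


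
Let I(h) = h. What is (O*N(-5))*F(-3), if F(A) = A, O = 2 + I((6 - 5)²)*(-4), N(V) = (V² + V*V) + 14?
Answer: 384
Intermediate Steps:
N(V) = 14 + 2*V² (N(V) = (V² + V²) + 14 = 2*V² + 14 = 14 + 2*V²)
O = -2 (O = 2 + (6 - 5)²*(-4) = 2 + 1²*(-4) = 2 + 1*(-4) = 2 - 4 = -2)
(O*N(-5))*F(-3) = -2*(14 + 2*(-5)²)*(-3) = -2*(14 + 2*25)*(-3) = -2*(14 + 50)*(-3) = -2*64*(-3) = -128*(-3) = 384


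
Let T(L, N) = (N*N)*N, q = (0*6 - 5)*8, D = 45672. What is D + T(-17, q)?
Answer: -18328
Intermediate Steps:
q = -40 (q = (0 - 5)*8 = -5*8 = -40)
T(L, N) = N³ (T(L, N) = N²*N = N³)
D + T(-17, q) = 45672 + (-40)³ = 45672 - 64000 = -18328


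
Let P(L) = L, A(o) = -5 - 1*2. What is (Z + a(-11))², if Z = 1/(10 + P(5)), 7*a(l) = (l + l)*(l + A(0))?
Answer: 35366809/11025 ≈ 3207.9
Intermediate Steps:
A(o) = -7 (A(o) = -5 - 2 = -7)
a(l) = 2*l*(-7 + l)/7 (a(l) = ((l + l)*(l - 7))/7 = ((2*l)*(-7 + l))/7 = (2*l*(-7 + l))/7 = 2*l*(-7 + l)/7)
Z = 1/15 (Z = 1/(10 + 5) = 1/15 ≈ 0.066667)
(Z + a(-11))² = (1/15 + (2/7)*(-11)*(-7 - 11))² = (1/15 + (2/7)*(-11)*(-18))² = (1/15 + 396/7)² = (5947/105)² = 35366809/11025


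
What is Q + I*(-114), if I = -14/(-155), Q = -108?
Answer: -18336/155 ≈ -118.30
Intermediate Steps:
I = 14/155 (I = -14*(-1/155) = 14/155 ≈ 0.090323)
Q + I*(-114) = -108 + (14/155)*(-114) = -108 - 1596/155 = -18336/155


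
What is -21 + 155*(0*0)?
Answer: -21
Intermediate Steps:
-21 + 155*(0*0) = -21 + 155*0 = -21 + 0 = -21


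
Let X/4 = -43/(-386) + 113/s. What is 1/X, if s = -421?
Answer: -81253/51030 ≈ -1.5923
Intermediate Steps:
X = -51030/81253 (X = 4*(-43/(-386) + 113/(-421)) = 4*(-43*(-1/386) + 113*(-1/421)) = 4*(43/386 - 113/421) = 4*(-25515/162506) = -51030/81253 ≈ -0.62804)
1/X = 1/(-51030/81253) = -81253/51030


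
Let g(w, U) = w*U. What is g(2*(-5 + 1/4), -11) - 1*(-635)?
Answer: 1479/2 ≈ 739.50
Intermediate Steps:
g(w, U) = U*w
g(2*(-5 + 1/4), -11) - 1*(-635) = -22*(-5 + 1/4) - 1*(-635) = -22*(-5 + ¼) + 635 = -22*(-19)/4 + 635 = -11*(-19/2) + 635 = 209/2 + 635 = 1479/2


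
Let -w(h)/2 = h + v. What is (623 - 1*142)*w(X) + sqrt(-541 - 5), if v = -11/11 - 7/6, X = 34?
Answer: -91871/3 + I*sqrt(546) ≈ -30624.0 + 23.367*I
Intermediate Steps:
v = -13/6 (v = -11*1/11 - 7*1/6 = -1 - 7/6 = -13/6 ≈ -2.1667)
w(h) = 13/3 - 2*h (w(h) = -2*(h - 13/6) = -2*(-13/6 + h) = 13/3 - 2*h)
(623 - 1*142)*w(X) + sqrt(-541 - 5) = (623 - 1*142)*(13/3 - 2*34) + sqrt(-541 - 5) = (623 - 142)*(13/3 - 68) + sqrt(-546) = 481*(-191/3) + I*sqrt(546) = -91871/3 + I*sqrt(546)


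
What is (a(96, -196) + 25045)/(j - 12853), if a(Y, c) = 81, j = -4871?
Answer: -12563/8862 ≈ -1.4176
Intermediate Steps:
(a(96, -196) + 25045)/(j - 12853) = (81 + 25045)/(-4871 - 12853) = 25126/(-17724) = 25126*(-1/17724) = -12563/8862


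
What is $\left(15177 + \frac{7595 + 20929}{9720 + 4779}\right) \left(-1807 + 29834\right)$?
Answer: $\frac{2056059290623}{4833} \approx 4.2542 \cdot 10^{8}$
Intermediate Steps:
$\left(15177 + \frac{7595 + 20929}{9720 + 4779}\right) \left(-1807 + 29834\right) = \left(15177 + \frac{28524}{14499}\right) 28027 = \left(15177 + 28524 \cdot \frac{1}{14499}\right) 28027 = \left(15177 + \frac{9508}{4833}\right) 28027 = \frac{73359949}{4833} \cdot 28027 = \frac{2056059290623}{4833}$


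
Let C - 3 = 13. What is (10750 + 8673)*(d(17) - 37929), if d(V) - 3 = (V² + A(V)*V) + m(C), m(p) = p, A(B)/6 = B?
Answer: -697033201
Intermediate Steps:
C = 16 (C = 3 + 13 = 16)
A(B) = 6*B
d(V) = 19 + 7*V² (d(V) = 3 + ((V² + (6*V)*V) + 16) = 3 + ((V² + 6*V²) + 16) = 3 + (7*V² + 16) = 3 + (16 + 7*V²) = 19 + 7*V²)
(10750 + 8673)*(d(17) - 37929) = (10750 + 8673)*((19 + 7*17²) - 37929) = 19423*((19 + 7*289) - 37929) = 19423*((19 + 2023) - 37929) = 19423*(2042 - 37929) = 19423*(-35887) = -697033201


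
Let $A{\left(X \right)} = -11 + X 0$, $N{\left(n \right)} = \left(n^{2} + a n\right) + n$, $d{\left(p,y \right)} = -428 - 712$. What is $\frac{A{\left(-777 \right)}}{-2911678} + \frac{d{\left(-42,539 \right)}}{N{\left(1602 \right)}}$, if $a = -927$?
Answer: $- \frac{6264016}{5971983927} \approx -0.0010489$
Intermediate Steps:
$d{\left(p,y \right)} = -1140$
$N{\left(n \right)} = n^{2} - 926 n$ ($N{\left(n \right)} = \left(n^{2} - 927 n\right) + n = n^{2} - 926 n$)
$A{\left(X \right)} = -11$ ($A{\left(X \right)} = -11 + 0 = -11$)
$\frac{A{\left(-777 \right)}}{-2911678} + \frac{d{\left(-42,539 \right)}}{N{\left(1602 \right)}} = - \frac{11}{-2911678} - \frac{1140}{1602 \left(-926 + 1602\right)} = \left(-11\right) \left(- \frac{1}{2911678}\right) - \frac{1140}{1602 \cdot 676} = \frac{1}{264698} - \frac{1140}{1082952} = \frac{1}{264698} - \frac{95}{90246} = - \frac{6264016}{5971983927}$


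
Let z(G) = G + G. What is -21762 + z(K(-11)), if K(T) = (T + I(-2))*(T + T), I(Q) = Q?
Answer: -21190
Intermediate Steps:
K(T) = 2*T*(-2 + T) (K(T) = (T - 2)*(T + T) = (-2 + T)*(2*T) = 2*T*(-2 + T))
z(G) = 2*G
-21762 + z(K(-11)) = -21762 + 2*(2*(-11)*(-2 - 11)) = -21762 + 2*(2*(-11)*(-13)) = -21762 + 2*286 = -21762 + 572 = -21190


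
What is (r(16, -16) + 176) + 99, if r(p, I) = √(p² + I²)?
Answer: 275 + 16*√2 ≈ 297.63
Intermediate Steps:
r(p, I) = √(I² + p²)
(r(16, -16) + 176) + 99 = (√((-16)² + 16²) + 176) + 99 = (√(256 + 256) + 176) + 99 = (√512 + 176) + 99 = (16*√2 + 176) + 99 = (176 + 16*√2) + 99 = 275 + 16*√2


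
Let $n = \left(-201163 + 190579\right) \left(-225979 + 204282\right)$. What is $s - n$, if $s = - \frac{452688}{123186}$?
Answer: $- \frac{4714760431936}{20531} \approx -2.2964 \cdot 10^{8}$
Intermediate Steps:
$s = - \frac{75448}{20531}$ ($s = \left(-452688\right) \frac{1}{123186} = - \frac{75448}{20531} \approx -3.6748$)
$n = 229641048$ ($n = \left(-10584\right) \left(-21697\right) = 229641048$)
$s - n = - \frac{75448}{20531} - 229641048 = - \frac{4714760431936}{20531}$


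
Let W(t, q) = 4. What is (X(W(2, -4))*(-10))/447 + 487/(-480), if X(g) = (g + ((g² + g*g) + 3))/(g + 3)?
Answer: -570341/500640 ≈ -1.1392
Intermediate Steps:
X(g) = (3 + g + 2*g²)/(3 + g) (X(g) = (g + ((g² + g²) + 3))/(3 + g) = (g + (2*g² + 3))/(3 + g) = (g + (3 + 2*g²))/(3 + g) = (3 + g + 2*g²)/(3 + g))
(X(W(2, -4))*(-10))/447 + 487/(-480) = (((3 + 4 + 2*4²)/(3 + 4))*(-10))/447 + 487/(-480) = (((3 + 4 + 2*16)/7)*(-10))*(1/447) + 487*(-1/480) = (((3 + 4 + 32)/7)*(-10))*(1/447) - 487/480 = (((⅐)*39)*(-10))*(1/447) - 487/480 = ((39/7)*(-10))*(1/447) - 487/480 = -390/7*1/447 - 487/480 = -130/1043 - 487/480 = -570341/500640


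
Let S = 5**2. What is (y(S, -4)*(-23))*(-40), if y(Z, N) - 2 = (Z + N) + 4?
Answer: 24840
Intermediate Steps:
S = 25
y(Z, N) = 6 + N + Z (y(Z, N) = 2 + ((Z + N) + 4) = 2 + ((N + Z) + 4) = 2 + (4 + N + Z) = 6 + N + Z)
(y(S, -4)*(-23))*(-40) = ((6 - 4 + 25)*(-23))*(-40) = (27*(-23))*(-40) = -621*(-40) = 24840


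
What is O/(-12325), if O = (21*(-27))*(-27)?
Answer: -15309/12325 ≈ -1.2421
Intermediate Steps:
O = 15309 (O = -567*(-27) = 15309)
O/(-12325) = 15309/(-12325) = 15309*(-1/12325) = -15309/12325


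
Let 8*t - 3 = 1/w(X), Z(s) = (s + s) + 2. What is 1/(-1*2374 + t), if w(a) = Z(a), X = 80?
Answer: -1296/3076217 ≈ -0.00042130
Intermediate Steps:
Z(s) = 2 + 2*s (Z(s) = 2*s + 2 = 2 + 2*s)
w(a) = 2 + 2*a
t = 487/1296 (t = 3/8 + 1/(8*(2 + 2*80)) = 3/8 + 1/(8*(2 + 160)) = 3/8 + (1/8)/162 = 3/8 + (1/8)*(1/162) = 3/8 + 1/1296 = 487/1296 ≈ 0.37577)
1/(-1*2374 + t) = 1/(-1*2374 + 487/1296) = 1/(-2374 + 487/1296) = 1/(-3076217/1296) = -1296/3076217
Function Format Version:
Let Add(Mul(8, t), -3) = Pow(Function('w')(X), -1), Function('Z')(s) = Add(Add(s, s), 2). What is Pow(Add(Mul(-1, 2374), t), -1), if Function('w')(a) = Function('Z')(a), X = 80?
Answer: Rational(-1296, 3076217) ≈ -0.00042130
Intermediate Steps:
Function('Z')(s) = Add(2, Mul(2, s)) (Function('Z')(s) = Add(Mul(2, s), 2) = Add(2, Mul(2, s)))
Function('w')(a) = Add(2, Mul(2, a))
t = Rational(487, 1296) (t = Add(Rational(3, 8), Mul(Rational(1, 8), Pow(Add(2, Mul(2, 80)), -1))) = Add(Rational(3, 8), Mul(Rational(1, 8), Pow(Add(2, 160), -1))) = Add(Rational(3, 8), Mul(Rational(1, 8), Pow(162, -1))) = Add(Rational(3, 8), Mul(Rational(1, 8), Rational(1, 162))) = Add(Rational(3, 8), Rational(1, 1296)) = Rational(487, 1296) ≈ 0.37577)
Pow(Add(Mul(-1, 2374), t), -1) = Pow(Add(Mul(-1, 2374), Rational(487, 1296)), -1) = Pow(Add(-2374, Rational(487, 1296)), -1) = Pow(Rational(-3076217, 1296), -1) = Rational(-1296, 3076217)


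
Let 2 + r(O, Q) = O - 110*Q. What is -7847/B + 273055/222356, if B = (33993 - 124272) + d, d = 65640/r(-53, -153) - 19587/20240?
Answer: 4655502141923135/3540492896406804 ≈ 1.3149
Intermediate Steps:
r(O, Q) = -2 + O - 110*Q (r(O, Q) = -2 + (O - 110*Q) = -2 + O - 110*Q)
d = 3636297/1234640 (d = 65640/(-2 - 53 - 110*(-153)) - 19587/20240 = 65640/(-2 - 53 + 16830) - 19587*1/20240 = 65640/16775 - 19587/20240 = 65640*(1/16775) - 19587/20240 = 13128/3355 - 19587/20240 = 3636297/1234640 ≈ 2.9452)
B = -111458428263/1234640 (B = (33993 - 124272) + 3636297/1234640 = -90279 + 3636297/1234640 = -111458428263/1234640 ≈ -90276.)
-7847/B + 273055/222356 = -7847/(-111458428263/1234640) + 273055/222356 = -7847*(-1234640/111458428263) + 273055*(1/222356) = 1384031440/15922632609 + 273055/222356 = 4655502141923135/3540492896406804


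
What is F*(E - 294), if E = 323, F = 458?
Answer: 13282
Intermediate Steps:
F*(E - 294) = 458*(323 - 294) = 458*29 = 13282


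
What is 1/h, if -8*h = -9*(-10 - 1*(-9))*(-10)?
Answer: 4/45 ≈ 0.088889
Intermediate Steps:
h = 45/4 (h = -(-9*(-10 - 1*(-9)))*(-10)/8 = -(-9*(-10 + 9))*(-10)/8 = -(-9*(-1))*(-10)/8 = -9*(-10)/8 = -⅛*(-90) = 45/4 ≈ 11.250)
1/h = 1/(45/4) = 4/45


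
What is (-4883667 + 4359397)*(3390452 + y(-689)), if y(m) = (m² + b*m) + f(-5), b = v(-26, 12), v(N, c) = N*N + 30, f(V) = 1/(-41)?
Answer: -72626230792460/41 ≈ -1.7714e+12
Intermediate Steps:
f(V) = -1/41
v(N, c) = 30 + N² (v(N, c) = N² + 30 = 30 + N²)
b = 706 (b = 30 + (-26)² = 30 + 676 = 706)
y(m) = -1/41 + m² + 706*m (y(m) = (m² + 706*m) - 1/41 = -1/41 + m² + 706*m)
(-4883667 + 4359397)*(3390452 + y(-689)) = (-4883667 + 4359397)*(3390452 + (-1/41 + (-689)² + 706*(-689))) = -524270*(3390452 + (-1/41 + 474721 - 486434)) = -524270*(3390452 - 480234/41) = -524270*138528298/41 = -72626230792460/41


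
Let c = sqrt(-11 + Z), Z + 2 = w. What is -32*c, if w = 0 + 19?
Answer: -32*sqrt(6) ≈ -78.384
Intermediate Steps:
w = 19
Z = 17 (Z = -2 + 19 = 17)
c = sqrt(6) (c = sqrt(-11 + 17) = sqrt(6) ≈ 2.4495)
-32*c = -32*sqrt(6)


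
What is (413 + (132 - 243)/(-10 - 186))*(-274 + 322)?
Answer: 972708/49 ≈ 19851.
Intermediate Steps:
(413 + (132 - 243)/(-10 - 186))*(-274 + 322) = (413 - 111/(-196))*48 = (413 - 111*(-1/196))*48 = (413 + 111/196)*48 = (81059/196)*48 = 972708/49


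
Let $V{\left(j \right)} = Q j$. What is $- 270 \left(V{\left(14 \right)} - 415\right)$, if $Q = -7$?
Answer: $138510$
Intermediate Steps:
$V{\left(j \right)} = - 7 j$
$- 270 \left(V{\left(14 \right)} - 415\right) = - 270 \left(\left(-7\right) 14 - 415\right) = - 270 \left(-98 - 415\right) = \left(-270\right) \left(-513\right) = 138510$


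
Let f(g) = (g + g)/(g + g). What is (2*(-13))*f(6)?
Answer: -26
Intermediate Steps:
f(g) = 1 (f(g) = (2*g)/((2*g)) = (2*g)*(1/(2*g)) = 1)
(2*(-13))*f(6) = (2*(-13))*1 = -26*1 = -26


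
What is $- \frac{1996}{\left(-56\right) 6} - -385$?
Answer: $\frac{32839}{84} \approx 390.94$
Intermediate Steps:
$- \frac{1996}{\left(-56\right) 6} - -385 = - \frac{1996}{-336} + 385 = \left(-1996\right) \left(- \frac{1}{336}\right) + 385 = \frac{499}{84} + 385 = \frac{32839}{84}$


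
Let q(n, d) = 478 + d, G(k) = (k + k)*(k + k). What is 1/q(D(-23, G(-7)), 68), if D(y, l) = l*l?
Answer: 1/546 ≈ 0.0018315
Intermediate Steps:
G(k) = 4*k² (G(k) = (2*k)*(2*k) = 4*k²)
D(y, l) = l²
1/q(D(-23, G(-7)), 68) = 1/(478 + 68) = 1/546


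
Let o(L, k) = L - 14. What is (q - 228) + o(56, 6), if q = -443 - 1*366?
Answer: -995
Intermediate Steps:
o(L, k) = -14 + L
q = -809 (q = -443 - 366 = -809)
(q - 228) + o(56, 6) = (-809 - 228) + (-14 + 56) = -1037 + 42 = -995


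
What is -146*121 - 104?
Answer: -17770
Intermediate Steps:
-146*121 - 104 = -17666 - 104 = -17770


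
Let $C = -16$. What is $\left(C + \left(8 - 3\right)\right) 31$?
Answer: $-341$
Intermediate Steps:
$\left(C + \left(8 - 3\right)\right) 31 = \left(-16 + \left(8 - 3\right)\right) 31 = \left(-16 + 5\right) 31 = \left(-11\right) 31 = -341$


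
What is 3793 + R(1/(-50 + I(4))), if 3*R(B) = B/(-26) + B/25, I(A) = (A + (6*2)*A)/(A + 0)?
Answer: 273664949/72150 ≈ 3793.0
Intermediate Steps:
I(A) = 13 (I(A) = (A + 12*A)/A = (13*A)/A = 13)
R(B) = B/1950 (R(B) = (B/(-26) + B/25)/3 = (B*(-1/26) + B*(1/25))/3 = (-B/26 + B/25)/3 = (B/650)/3 = B/1950)
3793 + R(1/(-50 + I(4))) = 3793 + 1/(1950*(-50 + 13)) = 3793 + (1/1950)/(-37) = 3793 + (1/1950)*(-1/37) = 3793 - 1/72150 = 273664949/72150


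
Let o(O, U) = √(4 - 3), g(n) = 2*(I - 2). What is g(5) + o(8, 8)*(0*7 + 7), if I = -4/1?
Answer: -5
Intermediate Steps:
I = -4 (I = -4*1 = -4)
g(n) = -12 (g(n) = 2*(-4 - 2) = 2*(-6) = -12)
o(O, U) = 1 (o(O, U) = √1 = 1)
g(5) + o(8, 8)*(0*7 + 7) = -12 + 1*(0*7 + 7) = -12 + 1*(0 + 7) = -12 + 1*7 = -12 + 7 = -5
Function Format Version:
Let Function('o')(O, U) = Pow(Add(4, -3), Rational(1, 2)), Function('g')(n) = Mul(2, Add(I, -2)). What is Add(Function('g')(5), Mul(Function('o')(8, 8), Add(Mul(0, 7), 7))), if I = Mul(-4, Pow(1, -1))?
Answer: -5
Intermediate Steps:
I = -4 (I = Mul(-4, 1) = -4)
Function('g')(n) = -12 (Function('g')(n) = Mul(2, Add(-4, -2)) = Mul(2, -6) = -12)
Function('o')(O, U) = 1 (Function('o')(O, U) = Pow(1, Rational(1, 2)) = 1)
Add(Function('g')(5), Mul(Function('o')(8, 8), Add(Mul(0, 7), 7))) = Add(-12, Mul(1, Add(Mul(0, 7), 7))) = Add(-12, Mul(1, Add(0, 7))) = Add(-12, Mul(1, 7)) = Add(-12, 7) = -5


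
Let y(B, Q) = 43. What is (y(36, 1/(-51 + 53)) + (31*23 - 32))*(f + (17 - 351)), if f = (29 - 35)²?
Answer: -215752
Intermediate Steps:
f = 36 (f = (-6)² = 36)
(y(36, 1/(-51 + 53)) + (31*23 - 32))*(f + (17 - 351)) = (43 + (31*23 - 32))*(36 + (17 - 351)) = (43 + (713 - 32))*(36 - 334) = (43 + 681)*(-298) = 724*(-298) = -215752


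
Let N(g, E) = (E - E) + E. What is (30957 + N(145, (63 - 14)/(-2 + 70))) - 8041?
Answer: 1558337/68 ≈ 22917.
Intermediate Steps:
N(g, E) = E (N(g, E) = 0 + E = E)
(30957 + N(145, (63 - 14)/(-2 + 70))) - 8041 = (30957 + (63 - 14)/(-2 + 70)) - 8041 = (30957 + 49/68) - 8041 = 2105125/68 - 8041 = 1558337/68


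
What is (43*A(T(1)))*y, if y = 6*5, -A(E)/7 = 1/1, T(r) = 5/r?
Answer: -9030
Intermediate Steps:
A(E) = -7 (A(E) = -7/1 = -7*1 = -7)
y = 30
(43*A(T(1)))*y = (43*(-7))*30 = -301*30 = -9030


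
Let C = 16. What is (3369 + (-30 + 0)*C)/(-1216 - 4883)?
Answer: -9/19 ≈ -0.47368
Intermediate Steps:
(3369 + (-30 + 0)*C)/(-1216 - 4883) = (3369 + (-30 + 0)*16)/(-1216 - 4883) = (3369 - 30*16)/(-6099) = (3369 - 480)*(-1/6099) = 2889*(-1/6099) = -9/19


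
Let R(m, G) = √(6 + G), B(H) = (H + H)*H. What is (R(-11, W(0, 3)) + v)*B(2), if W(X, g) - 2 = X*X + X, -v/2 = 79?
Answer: -1264 + 16*√2 ≈ -1241.4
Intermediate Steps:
v = -158 (v = -2*79 = -158)
W(X, g) = 2 + X + X² (W(X, g) = 2 + (X*X + X) = 2 + (X² + X) = 2 + (X + X²) = 2 + X + X²)
B(H) = 2*H² (B(H) = (2*H)*H = 2*H²)
(R(-11, W(0, 3)) + v)*B(2) = (√(6 + (2 + 0 + 0²)) - 158)*(2*2²) = (√(6 + (2 + 0 + 0)) - 158)*(2*4) = (√(6 + 2) - 158)*8 = (√8 - 158)*8 = (2*√2 - 158)*8 = (-158 + 2*√2)*8 = -1264 + 16*√2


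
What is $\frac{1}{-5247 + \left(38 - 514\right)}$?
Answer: $- \frac{1}{5723} \approx -0.00017473$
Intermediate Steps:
$\frac{1}{-5247 + \left(38 - 514\right)} = \frac{1}{-5247 - 476} = \frac{1}{-5723} = - \frac{1}{5723}$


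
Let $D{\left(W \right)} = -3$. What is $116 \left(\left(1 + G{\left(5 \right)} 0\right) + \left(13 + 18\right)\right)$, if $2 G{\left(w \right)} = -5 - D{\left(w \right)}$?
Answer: $3712$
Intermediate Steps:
$G{\left(w \right)} = -1$ ($G{\left(w \right)} = \frac{-5 - -3}{2} = \frac{-5 + 3}{2} = \frac{1}{2} \left(-2\right) = -1$)
$116 \left(\left(1 + G{\left(5 \right)} 0\right) + \left(13 + 18\right)\right) = 116 \left(\left(1 - 0\right) + \left(13 + 18\right)\right) = 116 \left(\left(1 + 0\right) + 31\right) = 116 \left(1 + 31\right) = 116 \cdot 32 = 3712$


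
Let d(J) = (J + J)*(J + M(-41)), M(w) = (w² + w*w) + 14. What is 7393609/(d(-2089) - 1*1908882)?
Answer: -7393609/7285968 ≈ -1.0148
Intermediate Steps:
M(w) = 14 + 2*w² (M(w) = (w² + w²) + 14 = 2*w² + 14 = 14 + 2*w²)
d(J) = 2*J*(3376 + J) (d(J) = (J + J)*(J + (14 + 2*(-41)²)) = (2*J)*(J + (14 + 2*1681)) = (2*J)*(J + (14 + 3362)) = (2*J)*(J + 3376) = (2*J)*(3376 + J) = 2*J*(3376 + J))
7393609/(d(-2089) - 1*1908882) = 7393609/(2*(-2089)*(3376 - 2089) - 1*1908882) = 7393609/(2*(-2089)*1287 - 1908882) = 7393609/(-5377086 - 1908882) = 7393609/(-7285968) = 7393609*(-1/7285968) = -7393609/7285968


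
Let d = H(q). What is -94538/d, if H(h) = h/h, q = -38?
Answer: -94538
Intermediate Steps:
H(h) = 1
d = 1
-94538/d = -94538/1 = -94538*1 = -94538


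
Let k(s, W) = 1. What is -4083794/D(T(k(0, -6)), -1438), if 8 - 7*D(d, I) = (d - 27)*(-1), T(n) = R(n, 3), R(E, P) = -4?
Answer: 28586558/23 ≈ 1.2429e+6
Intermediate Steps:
T(n) = -4
D(d, I) = -19/7 + d/7 (D(d, I) = 8/7 - (d - 27)*(-1)/7 = 8/7 - (-27 + d)*(-1)/7 = 8/7 - (27 - d)/7 = 8/7 + (-27/7 + d/7) = -19/7 + d/7)
-4083794/D(T(k(0, -6)), -1438) = -4083794/(-19/7 + (⅐)*(-4)) = -4083794/(-19/7 - 4/7) = -4083794/(-23/7) = -4083794*(-7/23) = 28586558/23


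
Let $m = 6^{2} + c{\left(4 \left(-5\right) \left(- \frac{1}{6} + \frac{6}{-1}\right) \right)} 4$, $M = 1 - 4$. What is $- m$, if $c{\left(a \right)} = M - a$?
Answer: $\frac{1408}{3} \approx 469.33$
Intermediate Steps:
$M = -3$ ($M = 1 - 4 = -3$)
$c{\left(a \right)} = -3 - a$
$m = - \frac{1408}{3}$ ($m = 6^{2} + \left(-3 - 4 \left(-5\right) \left(- \frac{1}{6} + \frac{6}{-1}\right)\right) 4 = 36 + \left(-3 - - 20 \left(\left(-1\right) \frac{1}{6} + 6 \left(-1\right)\right)\right) 4 = 36 + \left(-3 - - 20 \left(- \frac{1}{6} - 6\right)\right) 4 = 36 + \left(-3 - \left(-20\right) \left(- \frac{37}{6}\right)\right) 4 = 36 + \left(-3 - \frac{370}{3}\right) 4 = 36 - \frac{1516}{3} = - \frac{1408}{3} \approx -469.33$)
$- m = \left(-1\right) \left(- \frac{1408}{3}\right) = \frac{1408}{3}$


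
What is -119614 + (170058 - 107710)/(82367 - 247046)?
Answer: -19697976254/164679 ≈ -1.1961e+5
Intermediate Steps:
-119614 + (170058 - 107710)/(82367 - 247046) = -119614 + 62348/(-164679) = -119614 + 62348*(-1/164679) = -119614 - 62348/164679 = -19697976254/164679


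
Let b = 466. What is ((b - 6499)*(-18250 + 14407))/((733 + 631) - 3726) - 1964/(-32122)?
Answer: -372369058475/37936082 ≈ -9815.7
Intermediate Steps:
((b - 6499)*(-18250 + 14407))/((733 + 631) - 3726) - 1964/(-32122) = ((466 - 6499)*(-18250 + 14407))/((733 + 631) - 3726) - 1964/(-32122) = (-6033*(-3843))/(1364 - 3726) - 1964*(-1/32122) = 23184819/(-2362) + 982/16061 = 23184819*(-1/2362) + 982/16061 = -23184819/2362 + 982/16061 = -372369058475/37936082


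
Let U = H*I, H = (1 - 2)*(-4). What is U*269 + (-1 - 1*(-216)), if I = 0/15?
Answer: 215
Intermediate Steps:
H = 4 (H = -1*(-4) = 4)
I = 0 (I = 0*(1/15) = 0)
U = 0 (U = 4*0 = 0)
U*269 + (-1 - 1*(-216)) = 0*269 + (-1 - 1*(-216)) = 0 + (-1 + 216) = 0 + 215 = 215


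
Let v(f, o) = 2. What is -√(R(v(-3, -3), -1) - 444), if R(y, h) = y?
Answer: -I*√442 ≈ -21.024*I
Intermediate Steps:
-√(R(v(-3, -3), -1) - 444) = -√(2 - 444) = -√(-442) = -I*√442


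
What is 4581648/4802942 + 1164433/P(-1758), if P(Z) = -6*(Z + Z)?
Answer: 2844679304047/50661432216 ≈ 56.151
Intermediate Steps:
P(Z) = -12*Z
4581648/4802942 + 1164433/P(-1758) = 4581648/4802942 + 1164433/((-12*(-1758))) = 4581648*(1/4802942) + 1164433/21096 = 2290824/2401471 + 1164433*(1/21096) = 2290824/2401471 + 1164433/21096 = 2844679304047/50661432216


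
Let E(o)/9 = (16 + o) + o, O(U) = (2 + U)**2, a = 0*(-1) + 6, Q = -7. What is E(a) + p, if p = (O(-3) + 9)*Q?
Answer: 182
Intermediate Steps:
a = 6 (a = 0 + 6 = 6)
E(o) = 144 + 18*o (E(o) = 9*((16 + o) + o) = 9*(16 + 2*o) = 144 + 18*o)
p = -70 (p = ((2 - 3)**2 + 9)*(-7) = ((-1)**2 + 9)*(-7) = (1 + 9)*(-7) = 10*(-7) = -70)
E(a) + p = (144 + 18*6) - 70 = (144 + 108) - 70 = 252 - 70 = 182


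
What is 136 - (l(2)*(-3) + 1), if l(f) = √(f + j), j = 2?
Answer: 141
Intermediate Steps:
l(f) = √(2 + f) (l(f) = √(f + 2) = √(2 + f))
136 - (l(2)*(-3) + 1) = 136 - (√(2 + 2)*(-3) + 1) = 136 - (√4*(-3) + 1) = 136 - (2*(-3) + 1) = 136 - (-6 + 1) = 136 - 1*(-5) = 136 + 5 = 141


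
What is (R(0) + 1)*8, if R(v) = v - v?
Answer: 8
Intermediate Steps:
R(v) = 0
(R(0) + 1)*8 = (0 + 1)*8 = 1*8 = 8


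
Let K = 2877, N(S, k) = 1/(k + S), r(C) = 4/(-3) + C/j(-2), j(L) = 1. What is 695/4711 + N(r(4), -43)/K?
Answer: 11520342/78094247 ≈ 0.14752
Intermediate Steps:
r(C) = -4/3 + C (r(C) = 4/(-3) + C/1 = 4*(-1/3) + C*1 = -4/3 + C)
N(S, k) = 1/(S + k)
695/4711 + N(r(4), -43)/K = 695/4711 + 1/(((-4/3 + 4) - 43)*2877) = 695*(1/4711) + (1/2877)/(8/3 - 43) = 695/4711 + (1/2877)/(-121/3) = 695/4711 - 3/121*1/2877 = 695/4711 - 1/116039 = 11520342/78094247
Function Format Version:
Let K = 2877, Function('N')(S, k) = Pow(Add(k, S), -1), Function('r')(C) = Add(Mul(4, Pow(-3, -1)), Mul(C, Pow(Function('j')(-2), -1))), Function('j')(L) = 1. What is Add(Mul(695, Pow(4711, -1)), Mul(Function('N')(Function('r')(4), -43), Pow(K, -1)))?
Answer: Rational(11520342, 78094247) ≈ 0.14752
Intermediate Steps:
Function('r')(C) = Add(Rational(-4, 3), C) (Function('r')(C) = Add(Mul(4, Pow(-3, -1)), Mul(C, Pow(1, -1))) = Add(Mul(4, Rational(-1, 3)), Mul(C, 1)) = Add(Rational(-4, 3), C))
Function('N')(S, k) = Pow(Add(S, k), -1)
Add(Mul(695, Pow(4711, -1)), Mul(Function('N')(Function('r')(4), -43), Pow(K, -1))) = Add(Mul(695, Pow(4711, -1)), Mul(Pow(Add(Add(Rational(-4, 3), 4), -43), -1), Pow(2877, -1))) = Add(Mul(695, Rational(1, 4711)), Mul(Pow(Add(Rational(8, 3), -43), -1), Rational(1, 2877))) = Add(Rational(695, 4711), Mul(Pow(Rational(-121, 3), -1), Rational(1, 2877))) = Add(Rational(695, 4711), Mul(Rational(-3, 121), Rational(1, 2877))) = Add(Rational(695, 4711), Rational(-1, 116039)) = Rational(11520342, 78094247)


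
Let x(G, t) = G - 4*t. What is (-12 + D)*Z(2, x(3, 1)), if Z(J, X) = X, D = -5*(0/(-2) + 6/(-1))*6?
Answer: -168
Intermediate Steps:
D = 180 (D = -5*(0*(-½) + 6*(-1))*6 = -5*(0 - 6)*6 = -5*(-6)*6 = 30*6 = 180)
(-12 + D)*Z(2, x(3, 1)) = (-12 + 180)*(3 - 4*1) = 168*(3 - 4) = 168*(-1) = -168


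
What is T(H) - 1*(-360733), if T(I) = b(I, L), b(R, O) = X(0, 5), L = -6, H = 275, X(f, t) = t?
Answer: 360738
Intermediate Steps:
b(R, O) = 5
T(I) = 5
T(H) - 1*(-360733) = 5 - 1*(-360733) = 5 + 360733 = 360738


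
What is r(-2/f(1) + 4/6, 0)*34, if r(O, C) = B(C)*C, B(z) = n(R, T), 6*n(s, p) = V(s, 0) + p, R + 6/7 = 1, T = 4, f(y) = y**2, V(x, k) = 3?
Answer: 0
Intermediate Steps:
R = 1/7 (R = -6/7 + 1 = 1/7 ≈ 0.14286)
n(s, p) = 1/2 + p/6 (n(s, p) = (3 + p)/6 = 1/2 + p/6)
B(z) = 7/6 (B(z) = 1/2 + (1/6)*4 = 1/2 + 2/3 = 7/6)
r(O, C) = 7*C/6
r(-2/f(1) + 4/6, 0)*34 = ((7/6)*0)*34 = 0*34 = 0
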